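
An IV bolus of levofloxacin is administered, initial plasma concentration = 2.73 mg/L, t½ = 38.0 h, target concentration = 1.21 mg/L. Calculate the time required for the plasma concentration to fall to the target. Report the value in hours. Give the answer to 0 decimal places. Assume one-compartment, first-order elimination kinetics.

k = ln2 / t½ = 0.693147 / 38.0 = 0.01824 h⁻¹
t = ln(C₀ / C) / k = ln(2.730 / 1.21) / 0.01824
  = ln(2.256) / 0.01824 = 0.8136 / 0.01824 = 44.61 h

45 h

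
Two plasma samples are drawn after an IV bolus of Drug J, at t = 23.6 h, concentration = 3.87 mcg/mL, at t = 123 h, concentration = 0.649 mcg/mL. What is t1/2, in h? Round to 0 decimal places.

39 h

k = ln(C₁/C₂) / (t₂ − t₁) = ln(3.87/0.649) / (123 − 23.6)
  = 1.786 / 99.40 = 0.01797 h⁻¹
t½ = ln2 / k = 0.693147 / 0.01797 = 38.57 h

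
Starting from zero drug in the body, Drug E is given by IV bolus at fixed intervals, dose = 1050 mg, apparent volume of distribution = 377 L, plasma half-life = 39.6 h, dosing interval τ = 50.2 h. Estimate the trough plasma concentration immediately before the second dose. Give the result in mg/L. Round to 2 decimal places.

1.16 mg/L

C₀ per dose = Dose / Vd = 1050 / 377 = 2.785 mg/L
k = ln2 / t½ = 0.693147 / 39.6 = 0.01750 h⁻¹
Fraction remaining after one interval: r = e^(−kτ) = e^(−0.01750 × 50.2) = 0.4154
Before dose 2, 1 dose has been given (aged 1τ).
C_trough = C₀ × r = 2.785 × 0.4154 = 1.157 mg/L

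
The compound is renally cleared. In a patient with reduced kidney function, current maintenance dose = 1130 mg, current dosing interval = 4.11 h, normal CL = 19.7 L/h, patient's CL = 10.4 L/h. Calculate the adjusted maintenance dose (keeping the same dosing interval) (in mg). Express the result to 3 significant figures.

To keep the same average steady-state level, dosing rate must scale with clearance.
CL ratio = 10.4 / 19.7 = 0.5279
New dose (same interval) = 1130 × 0.5279 = 596.5 mg

597 mg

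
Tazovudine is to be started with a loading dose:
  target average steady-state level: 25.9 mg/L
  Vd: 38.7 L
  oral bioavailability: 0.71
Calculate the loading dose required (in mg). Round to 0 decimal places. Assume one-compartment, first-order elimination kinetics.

LD = Css × Vd / F = 25.9 × 38.7 / 0.71 = 1412 mg

1412 mg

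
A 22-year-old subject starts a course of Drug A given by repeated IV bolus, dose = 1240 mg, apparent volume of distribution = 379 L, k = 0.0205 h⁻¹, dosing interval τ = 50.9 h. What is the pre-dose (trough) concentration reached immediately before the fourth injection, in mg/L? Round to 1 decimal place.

1.7 mg/L

C₀ per dose = Dose / Vd = 1240 / 379 = 3.272 mg/L
Fraction remaining after one interval: r = e^(−kτ) = e^(−0.02050 × 50.9) = 0.3522
Before dose 4, 3 doses have been given (aged 1τ, 2τ, 3τ).
C_trough = C₀ × (r + r² + … + r^3) = C₀ × r(1−r^3)/(1−r)
        = 3.272 × 0.3522 × (1 − 0.04369) / (1 − 0.3522) = 1.701 mg/L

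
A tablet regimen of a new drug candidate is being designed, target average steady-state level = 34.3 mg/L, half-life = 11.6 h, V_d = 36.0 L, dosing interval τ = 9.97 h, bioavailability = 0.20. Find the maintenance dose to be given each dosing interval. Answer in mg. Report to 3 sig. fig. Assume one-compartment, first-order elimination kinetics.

k = ln2 / t½ = 0.693147 / 11.6 = 0.05975 h⁻¹
CL = k × Vd = 0.05975 × 36.0 = 2.151 L/h
At steady state, F × (Dose/τ) = Css × CL.
Dose = Css × CL × τ / F = 34.3 × 2.151 × 9.97 / 0.20 = 3678 mg

3680 mg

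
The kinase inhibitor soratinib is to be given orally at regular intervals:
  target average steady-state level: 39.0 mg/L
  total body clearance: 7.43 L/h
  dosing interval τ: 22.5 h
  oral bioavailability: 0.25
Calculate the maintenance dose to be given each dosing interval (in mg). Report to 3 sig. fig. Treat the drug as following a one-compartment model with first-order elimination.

At steady state, F × (Dose/τ) = Css × CL.
Dose = Css × CL × τ / F = 39.0 × 7.430 × 22.5 / 0.25 = 26080 mg

26100 mg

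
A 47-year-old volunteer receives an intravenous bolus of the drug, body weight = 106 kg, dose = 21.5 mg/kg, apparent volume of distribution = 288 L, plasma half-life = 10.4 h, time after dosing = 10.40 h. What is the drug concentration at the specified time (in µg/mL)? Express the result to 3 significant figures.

Total dose = 21.5 × 106 = 2279 mg
C₀ = Dose / Vd = 2279 / 288 = 7.913 mg/L
k = ln2 / t½ = 0.693147 / 10.4 = 0.06665 h⁻¹
t / t½ = 10.40 / 10.4 = 1 half-lives
C = C₀ × (1/2)^1 = 7.913 × 0.5000 = 3.957 mg/L
(3.957 mg/L = 3.957 µg/mL)

3.96 µg/mL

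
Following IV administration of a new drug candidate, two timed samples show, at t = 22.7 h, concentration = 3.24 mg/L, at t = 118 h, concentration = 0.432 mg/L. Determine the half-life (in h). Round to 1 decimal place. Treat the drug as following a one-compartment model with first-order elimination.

32.8 h

k = ln(C₁/C₂) / (t₂ − t₁) = ln(3.24/0.432) / (118 − 22.7)
  = 2.015 / 95.30 = 0.02114 h⁻¹
t½ = ln2 / k = 0.693147 / 0.02114 = 32.79 h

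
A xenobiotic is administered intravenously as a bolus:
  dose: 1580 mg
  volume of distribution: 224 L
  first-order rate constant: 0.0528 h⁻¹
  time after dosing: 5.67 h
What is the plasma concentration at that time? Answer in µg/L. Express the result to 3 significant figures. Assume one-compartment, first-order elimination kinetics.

C₀ = Dose / Vd = 1580 / 224 = 7.054 mg/L
C = C₀ · e^(−k·t) = 7.054 × e^(−0.05280 × 5.67)
  = 7.054 × 0.7413 = 5.229 mg/L
Convert: 5.229 mg/L × 1000 = 5229 µg/L

5230 µg/L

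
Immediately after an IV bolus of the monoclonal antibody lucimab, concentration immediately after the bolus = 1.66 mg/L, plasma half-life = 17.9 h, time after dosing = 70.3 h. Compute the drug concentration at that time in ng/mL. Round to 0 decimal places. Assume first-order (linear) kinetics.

k = ln2 / t½ = 0.693147 / 17.9 = 0.03872 h⁻¹
C = C₀ · e^(−k·t) = 1.660 × e^(−0.03872 × 70.3)
  = 1.660 × 0.06574 = 0.1091 mg/L
Convert: 0.1091 mg/L × 1000 = 109.1 ng/mL

109 ng/mL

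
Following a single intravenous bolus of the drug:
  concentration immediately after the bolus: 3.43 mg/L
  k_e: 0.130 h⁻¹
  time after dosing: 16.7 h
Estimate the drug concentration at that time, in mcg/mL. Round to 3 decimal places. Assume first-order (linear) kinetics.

0.391 mcg/mL

C = C₀ · e^(−k·t) = 3.430 × e^(−0.1300 × 16.7)
  = 3.430 × 0.1141 = 0.3914 mg/L
(0.3914 mg/L = 0.3914 mcg/mL)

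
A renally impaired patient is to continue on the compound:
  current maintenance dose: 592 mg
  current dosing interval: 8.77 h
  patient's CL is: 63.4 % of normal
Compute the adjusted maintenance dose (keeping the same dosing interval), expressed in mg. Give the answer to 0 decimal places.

To keep the same average steady-state level, dosing rate must scale with clearance.
CL ratio = 63.4 / 100 = 0.6340
New dose (same interval) = 592 × 0.6340 = 375.3 mg

375 mg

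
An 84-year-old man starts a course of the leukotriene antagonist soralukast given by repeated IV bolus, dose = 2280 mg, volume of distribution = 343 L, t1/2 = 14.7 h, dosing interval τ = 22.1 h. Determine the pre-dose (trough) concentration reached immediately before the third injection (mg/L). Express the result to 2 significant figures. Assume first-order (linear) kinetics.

3.2 mg/L

C₀ per dose = Dose / Vd = 2280 / 343 = 6.647 mg/L
k = ln2 / t½ = 0.693147 / 14.7 = 0.04715 h⁻¹
Fraction remaining after one interval: r = e^(−kτ) = e^(−0.04715 × 22.1) = 0.3527
Before dose 3, 2 doses have been given (aged 1τ, 2τ).
C_trough = C₀ × (r + r²) = 6.647 × (0.3527 + 0.1244) = 3.171 mg/L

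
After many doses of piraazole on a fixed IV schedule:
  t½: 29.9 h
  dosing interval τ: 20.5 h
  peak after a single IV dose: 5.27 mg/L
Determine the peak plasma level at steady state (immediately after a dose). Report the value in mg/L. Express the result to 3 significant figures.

13.9 mg/L

k = ln2 / t½ = 0.693147 / 29.9 = 0.02318 h⁻¹
e^(−kτ) = e^(−0.02318 × 20.5) = 0.6218
Accumulation ratio R = 1 / (1 − e^(−kτ)) = 1 / (1 − 0.6218) = 2.644
Steady-state peak = C₀ × R = 5.27 × 2.644 = 13.93 mg/L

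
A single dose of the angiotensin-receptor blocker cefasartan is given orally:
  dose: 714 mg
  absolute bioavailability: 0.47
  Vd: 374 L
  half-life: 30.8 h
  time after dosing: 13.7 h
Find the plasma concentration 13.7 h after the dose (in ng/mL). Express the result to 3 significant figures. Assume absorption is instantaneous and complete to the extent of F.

659 ng/mL

Amount reaching circulation = F × Dose = 0.47 × 714.0 = 335.6 mg
C₀ = F·Dose / Vd = 335.6 / 374 = 0.8973 mg/L
k = ln2 / t½ = 0.693147 / 30.8 = 0.02250 h⁻¹
C = C₀ · e^(−k·t) = 0.8973 × e^(−0.02250 × 13.7)
  = 0.8973 × 0.7347 = 0.6592 mg/L
Convert: 0.6592 mg/L × 1000 = 659.2 ng/mL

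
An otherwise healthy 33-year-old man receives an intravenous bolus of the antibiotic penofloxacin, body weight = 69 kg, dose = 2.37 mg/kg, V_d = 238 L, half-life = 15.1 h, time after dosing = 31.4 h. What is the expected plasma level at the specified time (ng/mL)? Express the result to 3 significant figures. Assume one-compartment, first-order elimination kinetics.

Total dose = 2.37 × 69 = 163.5 mg
C₀ = Dose / Vd = 163.5 / 238 = 0.6870 mg/L
k = ln2 / t½ = 0.693147 / 15.1 = 0.04590 h⁻¹
C = C₀ · e^(−k·t) = 0.6870 × e^(−0.04590 × 31.4)
  = 0.6870 × 0.2366 = 0.1625 mg/L
Convert: 0.1625 mg/L × 1000 = 162.5 ng/mL

163 ng/mL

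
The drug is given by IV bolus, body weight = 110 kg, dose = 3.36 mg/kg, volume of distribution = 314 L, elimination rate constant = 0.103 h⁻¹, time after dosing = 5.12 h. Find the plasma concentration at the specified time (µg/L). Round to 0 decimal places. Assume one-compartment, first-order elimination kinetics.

695 µg/L

Total dose = 3.36 × 110 = 369.6 mg
C₀ = Dose / Vd = 369.6 / 314 = 1.177 mg/L
C = C₀ · e^(−k·t) = 1.177 × e^(−0.1030 × 5.12)
  = 1.177 × 0.5902 = 0.6947 mg/L
Convert: 0.6947 mg/L × 1000 = 694.7 µg/L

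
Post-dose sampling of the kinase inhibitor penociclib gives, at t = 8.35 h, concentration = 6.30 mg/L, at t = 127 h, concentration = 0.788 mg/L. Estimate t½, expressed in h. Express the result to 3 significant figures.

39.6 h

k = ln(C₁/C₂) / (t₂ − t₁) = ln(6.30/0.788) / (127 − 8.35)
  = 2.079 / 118.7 = 0.01751 h⁻¹
t½ = ln2 / k = 0.693147 / 0.01751 = 39.59 h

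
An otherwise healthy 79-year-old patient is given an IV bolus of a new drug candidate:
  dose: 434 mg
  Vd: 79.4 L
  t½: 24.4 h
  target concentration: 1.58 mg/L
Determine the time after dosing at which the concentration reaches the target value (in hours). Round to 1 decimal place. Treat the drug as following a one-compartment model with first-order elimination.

C₀ = Dose / Vd = 434.0 / 79.4 = 5.466 mg/L
k = ln2 / t½ = 0.693147 / 24.4 = 0.02841 h⁻¹
t = ln(C₀ / C) / k = ln(5.466 / 1.58) / 0.02841
  = ln(3.459) / 0.02841 = 1.241 / 0.02841 = 43.68 h

43.7 h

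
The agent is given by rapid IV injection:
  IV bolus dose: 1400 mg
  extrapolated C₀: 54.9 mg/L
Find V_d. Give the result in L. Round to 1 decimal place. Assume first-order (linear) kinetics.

Vd = Dose / C₀ = 1400 / 54.9 = 25.50 L

25.5 L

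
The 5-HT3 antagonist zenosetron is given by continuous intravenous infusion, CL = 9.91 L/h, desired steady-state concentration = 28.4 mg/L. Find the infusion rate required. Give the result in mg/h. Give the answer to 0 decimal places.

281 mg/h

At steady state, infusion rate R₀ = Css × CL = 28.4 × 9.910 = 281.4 mg/h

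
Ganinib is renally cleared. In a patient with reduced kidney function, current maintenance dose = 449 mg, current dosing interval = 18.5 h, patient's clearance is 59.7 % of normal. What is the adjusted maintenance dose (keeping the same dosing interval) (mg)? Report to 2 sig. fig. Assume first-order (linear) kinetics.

270 mg

To keep the same average steady-state level, dosing rate must scale with clearance.
CL ratio = 59.7 / 100 = 0.5970
New dose (same interval) = 449 × 0.5970 = 268.1 mg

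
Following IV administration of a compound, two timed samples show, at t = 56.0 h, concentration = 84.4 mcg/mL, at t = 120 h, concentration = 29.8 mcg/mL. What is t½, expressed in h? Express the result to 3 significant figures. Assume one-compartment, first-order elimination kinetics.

42.6 h

k = ln(C₁/C₂) / (t₂ − t₁) = ln(84.4/29.8) / (120 − 56.0)
  = 1.041 / 64.00 = 0.01627 h⁻¹
t½ = ln2 / k = 0.693147 / 0.01627 = 42.60 h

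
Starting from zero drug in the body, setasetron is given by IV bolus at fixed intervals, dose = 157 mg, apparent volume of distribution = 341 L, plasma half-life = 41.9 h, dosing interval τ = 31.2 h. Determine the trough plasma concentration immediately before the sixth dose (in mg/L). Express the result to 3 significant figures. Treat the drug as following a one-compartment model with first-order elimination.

C₀ per dose = Dose / Vd = 157 / 341 = 0.4604 mg/L
k = ln2 / t½ = 0.693147 / 41.9 = 0.01654 h⁻¹
Fraction remaining after one interval: r = e^(−kτ) = e^(−0.01654 × 31.2) = 0.5969
Before dose 6, 5 doses have been given (aged 1τ, 2τ, 3τ, 4τ, 5τ).
C_trough = C₀ × (r + r² + … + r^5) = C₀ × r(1−r^5)/(1−r)
        = 0.4604 × 0.5969 × (1 − 0.07577) / (1 − 0.5969) = 0.6301 mg/L

0.630 mg/L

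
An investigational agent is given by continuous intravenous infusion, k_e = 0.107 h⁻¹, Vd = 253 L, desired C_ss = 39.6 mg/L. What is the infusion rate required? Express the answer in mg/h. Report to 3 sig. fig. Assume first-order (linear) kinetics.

CL = k × Vd = 0.1070 × 253 = 27.07 L/h
At steady state, infusion rate R₀ = Css × CL = 39.6 × 27.07 = 1072 mg/h

1070 mg/h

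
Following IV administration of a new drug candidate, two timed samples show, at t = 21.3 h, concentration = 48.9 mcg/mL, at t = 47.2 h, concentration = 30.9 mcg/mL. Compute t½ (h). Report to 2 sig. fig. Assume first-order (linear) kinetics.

k = ln(C₁/C₂) / (t₂ − t₁) = ln(48.9/30.9) / (47.2 − 21.3)
  = 0.4590 / 25.90 = 0.01772 h⁻¹
t½ = ln2 / k = 0.693147 / 0.01772 = 39.12 h

39 h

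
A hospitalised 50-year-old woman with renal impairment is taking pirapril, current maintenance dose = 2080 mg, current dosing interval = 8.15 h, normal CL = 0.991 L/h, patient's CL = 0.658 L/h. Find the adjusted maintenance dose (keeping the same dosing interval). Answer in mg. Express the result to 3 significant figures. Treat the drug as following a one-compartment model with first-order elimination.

1380 mg

To keep the same average steady-state level, dosing rate must scale with clearance.
CL ratio = 0.658 / 0.991 = 0.6640
New dose (same interval) = 2080 × 0.6640 = 1381 mg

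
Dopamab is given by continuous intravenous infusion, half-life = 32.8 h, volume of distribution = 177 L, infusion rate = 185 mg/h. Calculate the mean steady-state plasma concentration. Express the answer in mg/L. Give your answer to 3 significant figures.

49.5 mg/L

k = ln2 / t½ = 0.693147 / 32.8 = 0.02113 h⁻¹
CL = k × Vd = 0.02113 × 177 = 3.740 L/h
At steady state Css = R₀ / CL = 185 / 3.740 = 49.47 mg/L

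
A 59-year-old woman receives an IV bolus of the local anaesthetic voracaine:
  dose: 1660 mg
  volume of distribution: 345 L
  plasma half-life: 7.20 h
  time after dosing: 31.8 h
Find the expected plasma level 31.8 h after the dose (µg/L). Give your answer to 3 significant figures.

225 µg/L

C₀ = Dose / Vd = 1660 / 345 = 4.812 mg/L
k = ln2 / t½ = 0.693147 / 7.20 = 0.09627 h⁻¹
C = C₀ · e^(−k·t) = 4.812 × e^(−0.09627 × 31.8)
  = 4.812 × 0.04682 = 0.2253 mg/L
Convert: 0.2253 mg/L × 1000 = 225.3 µg/L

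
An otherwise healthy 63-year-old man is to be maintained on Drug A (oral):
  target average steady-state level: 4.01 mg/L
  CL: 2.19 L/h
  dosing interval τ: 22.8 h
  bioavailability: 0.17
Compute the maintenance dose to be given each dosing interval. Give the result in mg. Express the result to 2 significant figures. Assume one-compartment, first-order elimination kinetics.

At steady state, F × (Dose/τ) = Css × CL.
Dose = Css × CL × τ / F = 4.01 × 2.190 × 22.8 / 0.17 = 1178 mg

1200 mg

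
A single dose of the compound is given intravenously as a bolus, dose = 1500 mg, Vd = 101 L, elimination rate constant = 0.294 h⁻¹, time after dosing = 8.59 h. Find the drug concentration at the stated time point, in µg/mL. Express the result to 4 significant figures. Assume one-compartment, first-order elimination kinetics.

1.188 µg/mL

C₀ = Dose / Vd = 1500 / 101 = 14.85 mg/L
C = C₀ · e^(−k·t) = 14.85 × e^(−0.2940 × 8.59)
  = 14.85 × 0.08002 = 1.188 mg/L
(1.188 mg/L = 1.188 µg/mL)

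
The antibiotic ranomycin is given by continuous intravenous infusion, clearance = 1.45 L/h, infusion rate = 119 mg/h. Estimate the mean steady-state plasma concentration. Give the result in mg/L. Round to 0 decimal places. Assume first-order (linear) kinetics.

At steady state Css = R₀ / CL = 119 / 1.450 = 82.07 mg/L

82 mg/L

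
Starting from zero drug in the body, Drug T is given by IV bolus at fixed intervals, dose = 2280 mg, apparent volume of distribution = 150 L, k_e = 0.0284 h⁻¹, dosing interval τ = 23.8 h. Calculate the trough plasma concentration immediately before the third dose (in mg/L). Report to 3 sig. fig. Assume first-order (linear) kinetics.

C₀ per dose = Dose / Vd = 2280 / 150 = 15.20 mg/L
Fraction remaining after one interval: r = e^(−kτ) = e^(−0.02840 × 23.8) = 0.5087
Before dose 3, 2 doses have been given (aged 1τ, 2τ).
C_trough = C₀ × (r + r²) = 15.20 × (0.5087 + 0.2588) = 11.67 mg/L

11.7 mg/L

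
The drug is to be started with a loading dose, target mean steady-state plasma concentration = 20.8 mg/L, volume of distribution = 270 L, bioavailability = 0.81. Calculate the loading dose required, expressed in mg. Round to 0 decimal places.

6933 mg

LD = Css × Vd / F = 20.8 × 270 / 0.81 = 6933 mg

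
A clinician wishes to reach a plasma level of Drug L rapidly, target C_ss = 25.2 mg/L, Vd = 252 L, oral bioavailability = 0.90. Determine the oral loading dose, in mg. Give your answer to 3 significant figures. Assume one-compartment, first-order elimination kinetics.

LD = Css × Vd / F = 25.2 × 252 / 0.90 = 7056 mg

7060 mg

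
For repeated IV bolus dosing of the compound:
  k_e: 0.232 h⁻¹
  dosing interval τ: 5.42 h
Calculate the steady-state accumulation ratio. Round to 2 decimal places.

e^(−kτ) = e^(−0.2320 × 5.42) = 0.2844
Accumulation ratio R = 1 / (1 − e^(−kτ)) = 1 / (1 − 0.2844) = 1.397

1.40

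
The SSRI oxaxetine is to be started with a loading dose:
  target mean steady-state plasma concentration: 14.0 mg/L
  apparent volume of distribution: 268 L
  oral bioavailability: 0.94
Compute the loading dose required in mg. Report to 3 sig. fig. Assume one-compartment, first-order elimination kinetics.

3990 mg

LD = Css × Vd / F = 14.0 × 268 / 0.94 = 3991 mg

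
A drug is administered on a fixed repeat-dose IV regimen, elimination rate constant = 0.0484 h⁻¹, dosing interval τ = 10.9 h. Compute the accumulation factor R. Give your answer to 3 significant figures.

2.44

e^(−kτ) = e^(−0.04840 × 10.9) = 0.5900
Accumulation ratio R = 1 / (1 − e^(−kτ)) = 1 / (1 − 0.5900) = 2.439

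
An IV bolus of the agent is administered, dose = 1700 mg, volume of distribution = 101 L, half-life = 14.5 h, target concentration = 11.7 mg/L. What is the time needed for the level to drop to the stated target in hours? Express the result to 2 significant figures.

C₀ = Dose / Vd = 1700 / 101 = 16.83 mg/L
k = ln2 / t½ = 0.693147 / 14.5 = 0.04780 h⁻¹
t = ln(C₀ / C) / k = ln(16.83 / 11.7) / 0.04780
  = ln(1.438) / 0.04780 = 0.3633 / 0.04780 = 7.600 h

7.6 h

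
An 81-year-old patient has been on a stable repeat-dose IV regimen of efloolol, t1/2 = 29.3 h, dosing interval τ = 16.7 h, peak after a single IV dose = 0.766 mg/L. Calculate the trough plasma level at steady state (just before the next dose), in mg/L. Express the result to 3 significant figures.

1.58 mg/L

k = ln2 / t½ = 0.693147 / 29.3 = 0.02366 h⁻¹
e^(−kτ) = e^(−0.02366 × 16.7) = 0.6736
Accumulation ratio R = 1 / (1 − e^(−kτ)) = 1 / (1 − 0.6736) = 3.064
Steady-state trough = C₀ × R × e^(−kτ) = 0.766 × 3.064 × 0.6736 = 1.581 mg/L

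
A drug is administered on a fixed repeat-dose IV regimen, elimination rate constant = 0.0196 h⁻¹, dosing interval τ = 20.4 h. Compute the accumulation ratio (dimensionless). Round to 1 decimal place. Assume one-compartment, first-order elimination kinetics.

3.0

e^(−kτ) = e^(−0.01960 × 20.4) = 0.6704
Accumulation ratio R = 1 / (1 − e^(−kτ)) = 1 / (1 − 0.6704) = 3.034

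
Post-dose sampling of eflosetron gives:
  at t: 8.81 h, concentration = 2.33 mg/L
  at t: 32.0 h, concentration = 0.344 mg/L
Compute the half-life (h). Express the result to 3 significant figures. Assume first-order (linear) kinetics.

k = ln(C₁/C₂) / (t₂ − t₁) = ln(2.33/0.344) / (32.0 − 8.81)
  = 1.913 / 23.19 = 0.08249 h⁻¹
t½ = ln2 / k = 0.693147 / 0.08249 = 8.403 h

8.40 h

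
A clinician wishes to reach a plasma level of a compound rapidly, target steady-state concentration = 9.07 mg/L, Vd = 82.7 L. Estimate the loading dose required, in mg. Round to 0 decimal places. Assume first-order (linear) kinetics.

LD = Css × Vd = 9.07 × 82.7 = 750.1 mg

750 mg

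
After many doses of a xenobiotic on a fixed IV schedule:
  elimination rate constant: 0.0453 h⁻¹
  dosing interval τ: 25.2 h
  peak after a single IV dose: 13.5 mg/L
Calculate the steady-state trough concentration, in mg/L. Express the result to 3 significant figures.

6.33 mg/L

e^(−kτ) = e^(−0.04530 × 25.2) = 0.3193
Accumulation ratio R = 1 / (1 − e^(−kτ)) = 1 / (1 − 0.3193) = 1.469
Steady-state trough = C₀ × R × e^(−kτ) = 13.5 × 1.469 × 0.3193 = 6.332 mg/L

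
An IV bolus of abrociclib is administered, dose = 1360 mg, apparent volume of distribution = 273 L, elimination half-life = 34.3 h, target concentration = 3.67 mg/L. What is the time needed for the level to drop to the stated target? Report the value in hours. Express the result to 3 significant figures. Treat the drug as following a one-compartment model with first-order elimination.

C₀ = Dose / Vd = 1360 / 273 = 4.982 mg/L
k = ln2 / t½ = 0.693147 / 34.3 = 0.02021 h⁻¹
t = ln(C₀ / C) / k = ln(4.982 / 3.67) / 0.02021
  = ln(1.357) / 0.02021 = 0.3053 / 0.02021 = 15.11 h

15.1 h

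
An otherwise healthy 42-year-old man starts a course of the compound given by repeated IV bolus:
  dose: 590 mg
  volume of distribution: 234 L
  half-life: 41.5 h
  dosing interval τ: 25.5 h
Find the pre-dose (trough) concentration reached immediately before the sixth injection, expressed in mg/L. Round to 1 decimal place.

4.2 mg/L

C₀ per dose = Dose / Vd = 590 / 234 = 2.521 mg/L
k = ln2 / t½ = 0.693147 / 41.5 = 0.01670 h⁻¹
Fraction remaining after one interval: r = e^(−kτ) = e^(−0.01670 × 25.5) = 0.6532
Before dose 6, 5 doses have been given (aged 1τ, 2τ, 3τ, 4τ, 5τ).
C_trough = C₀ × (r + r² + … + r^5) = C₀ × r(1−r^5)/(1−r)
        = 2.521 × 0.6532 × (1 − 0.1189) / (1 − 0.6532) = 4.184 mg/L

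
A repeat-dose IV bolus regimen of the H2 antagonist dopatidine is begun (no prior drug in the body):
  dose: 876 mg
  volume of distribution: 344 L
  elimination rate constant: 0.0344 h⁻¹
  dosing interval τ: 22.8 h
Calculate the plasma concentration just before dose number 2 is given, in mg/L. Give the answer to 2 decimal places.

C₀ per dose = Dose / Vd = 876 / 344 = 2.547 mg/L
Fraction remaining after one interval: r = e^(−kτ) = e^(−0.03440 × 22.8) = 0.4564
Before dose 2, 1 dose has been given (aged 1τ).
C_trough = C₀ × r = 2.547 × 0.4564 = 1.162 mg/L

1.16 mg/L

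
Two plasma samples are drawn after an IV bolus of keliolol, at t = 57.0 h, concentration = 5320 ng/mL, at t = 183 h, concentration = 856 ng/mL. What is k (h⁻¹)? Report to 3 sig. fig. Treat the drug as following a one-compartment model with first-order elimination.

0.0145 h⁻¹

k = ln(C₁/C₂) / (t₂ − t₁) = ln(5320/856) / (183 − 57.0)
  = 1.827 / 126.0 = 0.01450 h⁻¹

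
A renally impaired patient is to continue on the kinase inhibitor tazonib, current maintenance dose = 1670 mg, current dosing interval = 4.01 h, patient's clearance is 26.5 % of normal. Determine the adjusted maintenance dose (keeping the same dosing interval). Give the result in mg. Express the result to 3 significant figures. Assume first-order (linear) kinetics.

443 mg

To keep the same average steady-state level, dosing rate must scale with clearance.
CL ratio = 26.5 / 100 = 0.2650
New dose (same interval) = 1670 × 0.2650 = 442.6 mg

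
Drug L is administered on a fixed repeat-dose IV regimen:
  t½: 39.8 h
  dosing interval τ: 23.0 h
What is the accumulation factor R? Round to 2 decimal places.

k = ln2 / t½ = 0.693147 / 39.8 = 0.01742 h⁻¹
e^(−kτ) = e^(−0.01742 × 23.0) = 0.6699
Accumulation ratio R = 1 / (1 − e^(−kτ)) = 1 / (1 − 0.6699) = 3.029

3.03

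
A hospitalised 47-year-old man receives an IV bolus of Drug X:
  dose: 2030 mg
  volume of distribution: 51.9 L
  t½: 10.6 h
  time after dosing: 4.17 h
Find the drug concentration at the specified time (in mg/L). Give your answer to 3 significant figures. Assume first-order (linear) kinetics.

29.8 mg/L

C₀ = Dose / Vd = 2030 / 51.9 = 39.11 mg/L
k = ln2 / t½ = 0.693147 / 10.6 = 0.06539 h⁻¹
C = C₀ · e^(−k·t) = 39.11 × e^(−0.06539 × 4.17)
  = 39.11 × 0.7613 = 29.77 mg/L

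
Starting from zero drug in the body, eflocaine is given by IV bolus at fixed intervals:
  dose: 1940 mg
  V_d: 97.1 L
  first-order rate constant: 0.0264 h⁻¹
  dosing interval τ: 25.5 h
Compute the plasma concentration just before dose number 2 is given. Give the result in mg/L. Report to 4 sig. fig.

10.19 mg/L

C₀ per dose = Dose / Vd = 1940 / 97.1 = 19.98 mg/L
Fraction remaining after one interval: r = e^(−kτ) = e^(−0.02640 × 25.5) = 0.5101
Before dose 2, 1 dose has been given (aged 1τ).
C_trough = C₀ × r = 19.98 × 0.5101 = 10.19 mg/L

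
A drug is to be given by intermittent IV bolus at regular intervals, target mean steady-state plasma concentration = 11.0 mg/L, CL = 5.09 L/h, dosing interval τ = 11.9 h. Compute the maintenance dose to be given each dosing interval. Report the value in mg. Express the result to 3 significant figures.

666 mg

At steady state, Dose/τ = Css × CL.
Dose = Css × CL × τ = 11.0 × 5.090 × 11.9 = 666.3 mg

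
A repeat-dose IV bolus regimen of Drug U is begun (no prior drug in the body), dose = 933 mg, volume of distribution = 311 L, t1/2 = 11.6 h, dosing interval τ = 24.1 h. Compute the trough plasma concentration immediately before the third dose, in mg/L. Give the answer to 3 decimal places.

0.879 mg/L

C₀ per dose = Dose / Vd = 933 / 311 = 3.000 mg/L
k = ln2 / t½ = 0.693147 / 11.6 = 0.05975 h⁻¹
Fraction remaining after one interval: r = e^(−kτ) = e^(−0.05975 × 24.1) = 0.2369
Before dose 3, 2 doses have been given (aged 1τ, 2τ).
C_trough = C₀ × (r + r²) = 3.000 × (0.2369 + 0.05612) = 0.8791 mg/L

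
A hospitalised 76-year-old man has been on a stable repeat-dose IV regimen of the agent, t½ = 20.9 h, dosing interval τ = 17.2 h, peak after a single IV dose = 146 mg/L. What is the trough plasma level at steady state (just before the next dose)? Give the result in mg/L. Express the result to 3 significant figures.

k = ln2 / t½ = 0.693147 / 20.9 = 0.03316 h⁻¹
e^(−kτ) = e^(−0.03316 × 17.2) = 0.5653
Accumulation ratio R = 1 / (1 − e^(−kτ)) = 1 / (1 − 0.5653) = 2.300
Steady-state trough = C₀ × R × e^(−kτ) = 146 × 2.300 × 0.5653 = 189.8 mg/L

190 mg/L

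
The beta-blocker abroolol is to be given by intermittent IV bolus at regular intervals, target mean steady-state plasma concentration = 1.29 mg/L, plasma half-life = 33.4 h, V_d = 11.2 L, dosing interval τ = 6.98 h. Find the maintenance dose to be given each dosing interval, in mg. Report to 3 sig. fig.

2.09 mg

k = ln2 / t½ = 0.693147 / 33.4 = 0.02075 h⁻¹
CL = k × Vd = 0.02075 × 11.2 = 0.2324 L/h
At steady state, Dose/τ = Css × CL.
Dose = Css × CL × τ = 1.29 × 0.2324 × 6.98 = 2.093 mg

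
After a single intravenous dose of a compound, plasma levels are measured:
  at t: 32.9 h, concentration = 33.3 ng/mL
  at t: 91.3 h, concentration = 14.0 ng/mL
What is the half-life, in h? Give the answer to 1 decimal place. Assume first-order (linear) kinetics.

46.7 h

k = ln(C₁/C₂) / (t₂ − t₁) = ln(33.3/14.0) / (91.3 − 32.9)
  = 0.8665 / 58.40 = 0.01484 h⁻¹
t½ = ln2 / k = 0.693147 / 0.01484 = 46.71 h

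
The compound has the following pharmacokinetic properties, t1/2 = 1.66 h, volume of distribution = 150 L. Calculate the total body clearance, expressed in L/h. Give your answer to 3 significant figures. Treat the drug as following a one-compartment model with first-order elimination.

62.6 L/h

k = ln2 / t½ = 0.693147 / 1.66 = 0.4176 h⁻¹
CL = k × Vd = 0.4176 × 150 = 62.64 L/h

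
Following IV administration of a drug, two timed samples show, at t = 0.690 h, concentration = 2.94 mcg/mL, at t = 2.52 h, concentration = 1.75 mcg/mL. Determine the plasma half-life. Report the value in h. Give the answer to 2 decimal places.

k = ln(C₁/C₂) / (t₂ − t₁) = ln(2.94/1.75) / (2.52 − 0.690)
  = 0.5188 / 1.830 = 0.2835 h⁻¹
t½ = ln2 / k = 0.693147 / 0.2835 = 2.445 h

2.45 h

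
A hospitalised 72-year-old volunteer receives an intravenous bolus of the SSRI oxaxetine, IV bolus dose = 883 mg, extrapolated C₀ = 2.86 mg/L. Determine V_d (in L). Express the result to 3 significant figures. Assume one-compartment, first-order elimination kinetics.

Vd = Dose / C₀ = 883.0 / 2.86 = 308.7 L

309 L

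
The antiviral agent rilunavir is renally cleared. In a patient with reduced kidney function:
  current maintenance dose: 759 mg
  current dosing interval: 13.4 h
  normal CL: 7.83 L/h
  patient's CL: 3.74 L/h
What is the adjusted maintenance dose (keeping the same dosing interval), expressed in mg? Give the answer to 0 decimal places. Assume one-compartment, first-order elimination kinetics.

To keep the same average steady-state level, dosing rate must scale with clearance.
CL ratio = 3.74 / 7.83 = 0.4777
New dose (same interval) = 759 × 0.4777 = 362.6 mg

363 mg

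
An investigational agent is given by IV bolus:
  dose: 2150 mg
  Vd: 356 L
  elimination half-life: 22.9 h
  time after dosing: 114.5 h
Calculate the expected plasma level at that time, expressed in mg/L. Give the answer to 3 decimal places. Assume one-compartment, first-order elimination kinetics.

0.189 mg/L

C₀ = Dose / Vd = 2150 / 356 = 6.039 mg/L
k = ln2 / t½ = 0.693147 / 22.9 = 0.03027 h⁻¹
t / t½ = 114.5 / 22.9 = 5 half-lives
C = C₀ × (1/2)^5 = 6.039 × 0.03125 = 0.1887 mg/L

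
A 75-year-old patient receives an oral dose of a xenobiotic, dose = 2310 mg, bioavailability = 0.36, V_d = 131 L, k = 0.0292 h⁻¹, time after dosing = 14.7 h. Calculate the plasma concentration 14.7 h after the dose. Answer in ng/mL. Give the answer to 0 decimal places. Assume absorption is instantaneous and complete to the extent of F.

4133 ng/mL

Amount reaching circulation = F × Dose = 0.36 × 2310 = 831.6 mg
C₀ = F·Dose / Vd = 831.6 / 131 = 6.348 mg/L
C = C₀ · e^(−k·t) = 6.348 × e^(−0.02920 × 14.7)
  = 6.348 × 0.6510 = 4.133 mg/L
Convert: 4.133 mg/L × 1000 = 4133 ng/mL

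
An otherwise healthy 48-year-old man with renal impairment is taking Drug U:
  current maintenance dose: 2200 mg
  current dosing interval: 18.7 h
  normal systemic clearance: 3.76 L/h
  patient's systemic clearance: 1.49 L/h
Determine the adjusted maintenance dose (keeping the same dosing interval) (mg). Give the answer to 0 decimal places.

872 mg

To keep the same average steady-state level, dosing rate must scale with clearance.
CL ratio = 1.49 / 3.76 = 0.3963
New dose (same interval) = 2200 × 0.3963 = 871.9 mg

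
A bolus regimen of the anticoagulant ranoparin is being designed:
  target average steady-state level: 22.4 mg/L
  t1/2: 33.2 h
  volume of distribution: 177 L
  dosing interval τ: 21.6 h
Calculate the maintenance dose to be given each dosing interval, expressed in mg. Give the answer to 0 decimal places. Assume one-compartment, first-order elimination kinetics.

1788 mg

k = ln2 / t½ = 0.693147 / 33.2 = 0.02088 h⁻¹
CL = k × Vd = 0.02088 × 177 = 3.696 L/h
At steady state, Dose/τ = Css × CL.
Dose = Css × CL × τ = 22.4 × 3.696 × 21.6 = 1788 mg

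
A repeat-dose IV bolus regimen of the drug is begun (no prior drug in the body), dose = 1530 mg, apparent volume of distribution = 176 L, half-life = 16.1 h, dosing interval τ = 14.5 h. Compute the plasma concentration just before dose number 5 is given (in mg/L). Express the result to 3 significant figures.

C₀ per dose = Dose / Vd = 1530 / 176 = 8.693 mg/L
k = ln2 / t½ = 0.693147 / 16.1 = 0.04305 h⁻¹
Fraction remaining after one interval: r = e^(−kτ) = e^(−0.04305 × 14.5) = 0.5357
Before dose 5, 4 doses have been given (aged 1τ, 2τ, 3τ, 4τ).
C_trough = C₀ × (r + r² + … + r^4) = C₀ × r(1−r^4)/(1−r)
        = 8.693 × 0.5357 × (1 − 0.08235) / (1 − 0.5357) = 9.204 mg/L

9.20 mg/L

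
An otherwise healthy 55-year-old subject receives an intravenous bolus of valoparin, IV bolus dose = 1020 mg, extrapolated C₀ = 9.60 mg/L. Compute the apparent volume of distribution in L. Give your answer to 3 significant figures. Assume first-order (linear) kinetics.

106 L

Vd = Dose / C₀ = 1020 / 9.60 = 106.3 L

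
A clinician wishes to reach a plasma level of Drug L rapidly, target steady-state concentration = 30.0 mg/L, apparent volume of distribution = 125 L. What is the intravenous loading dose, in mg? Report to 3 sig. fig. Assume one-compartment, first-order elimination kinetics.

3750 mg

LD = Css × Vd = 30.0 × 125 = 3750 mg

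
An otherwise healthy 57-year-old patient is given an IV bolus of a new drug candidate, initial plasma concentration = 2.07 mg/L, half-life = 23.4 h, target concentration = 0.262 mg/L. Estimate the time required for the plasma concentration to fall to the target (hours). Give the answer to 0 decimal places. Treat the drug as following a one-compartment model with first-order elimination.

k = ln2 / t½ = 0.693147 / 23.4 = 0.02962 h⁻¹
t = ln(C₀ / C) / k = ln(2.070 / 0.262) / 0.02962
  = ln(7.901) / 0.02962 = 2.067 / 0.02962 = 69.78 h

70 h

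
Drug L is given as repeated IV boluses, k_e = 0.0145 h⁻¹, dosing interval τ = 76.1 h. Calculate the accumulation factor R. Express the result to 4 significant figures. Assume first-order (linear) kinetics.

e^(−kτ) = e^(−0.01450 × 76.1) = 0.3317
Accumulation ratio R = 1 / (1 − e^(−kτ)) = 1 / (1 − 0.3317) = 1.496

1.496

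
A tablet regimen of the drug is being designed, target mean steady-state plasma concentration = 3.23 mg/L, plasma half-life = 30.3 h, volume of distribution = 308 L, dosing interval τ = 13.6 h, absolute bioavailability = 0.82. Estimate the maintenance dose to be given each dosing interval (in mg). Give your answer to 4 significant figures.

k = ln2 / t½ = 0.693147 / 30.3 = 0.02288 h⁻¹
CL = k × Vd = 0.02288 × 308 = 7.047 L/h
At steady state, F × (Dose/τ) = Css × CL.
Dose = Css × CL × τ / F = 3.23 × 7.047 × 13.6 / 0.82 = 377.5 mg

377.5 mg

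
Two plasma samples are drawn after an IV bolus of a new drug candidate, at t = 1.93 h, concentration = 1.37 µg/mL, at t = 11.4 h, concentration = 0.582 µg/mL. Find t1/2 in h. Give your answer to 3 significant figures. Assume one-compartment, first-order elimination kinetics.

k = ln(C₁/C₂) / (t₂ − t₁) = ln(1.37/0.582) / (11.4 − 1.93)
  = 0.8561 / 9.470 = 0.09040 h⁻¹
t½ = ln2 / k = 0.693147 / 0.09040 = 7.668 h

7.67 h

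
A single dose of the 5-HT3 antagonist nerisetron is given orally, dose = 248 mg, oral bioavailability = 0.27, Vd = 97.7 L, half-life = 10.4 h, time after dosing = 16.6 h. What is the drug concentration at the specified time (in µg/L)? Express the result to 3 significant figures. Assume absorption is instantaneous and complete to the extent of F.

Amount reaching circulation = F × Dose = 0.27 × 248.0 = 66.96 mg
C₀ = F·Dose / Vd = 66.96 / 97.7 = 0.6854 mg/L
k = ln2 / t½ = 0.693147 / 10.4 = 0.06665 h⁻¹
C = C₀ · e^(−k·t) = 0.6854 × e^(−0.06665 × 16.6)
  = 0.6854 × 0.3308 = 0.2267 mg/L
Convert: 0.2267 mg/L × 1000 = 226.7 µg/L

227 µg/L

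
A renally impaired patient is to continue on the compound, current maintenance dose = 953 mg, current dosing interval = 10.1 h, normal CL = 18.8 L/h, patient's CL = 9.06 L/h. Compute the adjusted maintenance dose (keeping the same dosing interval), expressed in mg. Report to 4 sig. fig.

459.3 mg

To keep the same average steady-state level, dosing rate must scale with clearance.
CL ratio = 9.06 / 18.8 = 0.4819
New dose (same interval) = 953 × 0.4819 = 459.3 mg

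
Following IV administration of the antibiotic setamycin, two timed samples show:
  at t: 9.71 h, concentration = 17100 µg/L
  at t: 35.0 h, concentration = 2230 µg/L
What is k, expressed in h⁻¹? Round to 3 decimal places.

k = ln(C₁/C₂) / (t₂ − t₁) = ln(17100/2230) / (35.0 − 9.71)
  = 2.037 / 25.29 = 0.08055 h⁻¹

0.081 h⁻¹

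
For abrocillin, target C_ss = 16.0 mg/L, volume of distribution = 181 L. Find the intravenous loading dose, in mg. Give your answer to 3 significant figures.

2900 mg

LD = Css × Vd = 16.0 × 181 = 2896 mg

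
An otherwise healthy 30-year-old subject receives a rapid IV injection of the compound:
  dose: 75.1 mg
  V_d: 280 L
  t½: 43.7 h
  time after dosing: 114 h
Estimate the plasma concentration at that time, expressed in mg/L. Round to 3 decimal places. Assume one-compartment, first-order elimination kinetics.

C₀ = Dose / Vd = 75.10 / 280 = 0.2682 mg/L
k = ln2 / t½ = 0.693147 / 43.7 = 0.01586 h⁻¹
C = C₀ · e^(−k·t) = 0.2682 × e^(−0.01586 × 114)
  = 0.2682 × 0.1640 = 0.04398 mg/L

0.044 mg/L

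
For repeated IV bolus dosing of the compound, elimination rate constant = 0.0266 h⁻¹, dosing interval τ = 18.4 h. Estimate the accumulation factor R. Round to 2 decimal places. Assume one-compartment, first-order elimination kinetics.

2.58

e^(−kτ) = e^(−0.02660 × 18.4) = 0.6130
Accumulation ratio R = 1 / (1 − e^(−kτ)) = 1 / (1 − 0.6130) = 2.584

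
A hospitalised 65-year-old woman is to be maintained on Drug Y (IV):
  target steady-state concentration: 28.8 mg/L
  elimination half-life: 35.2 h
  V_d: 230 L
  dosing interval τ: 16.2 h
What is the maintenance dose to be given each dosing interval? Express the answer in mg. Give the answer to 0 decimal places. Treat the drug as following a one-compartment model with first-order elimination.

k = ln2 / t½ = 0.693147 / 35.2 = 0.01969 h⁻¹
CL = k × Vd = 0.01969 × 230 = 4.529 L/h
At steady state, Dose/τ = Css × CL.
Dose = Css × CL × τ = 28.8 × 4.529 × 16.2 = 2113 mg

2113 mg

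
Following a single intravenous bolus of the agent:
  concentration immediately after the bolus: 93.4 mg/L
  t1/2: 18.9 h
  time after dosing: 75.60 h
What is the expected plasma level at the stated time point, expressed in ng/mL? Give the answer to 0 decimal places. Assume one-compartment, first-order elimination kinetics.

k = ln2 / t½ = 0.693147 / 18.9 = 0.03667 h⁻¹
t / t½ = 75.60 / 18.9 = 4 half-lives
C = C₀ × (1/2)^4 = 93.40 × 0.06250 = 5.838 mg/L
Convert: 5.838 mg/L × 1000 = 5838 ng/mL

5838 ng/mL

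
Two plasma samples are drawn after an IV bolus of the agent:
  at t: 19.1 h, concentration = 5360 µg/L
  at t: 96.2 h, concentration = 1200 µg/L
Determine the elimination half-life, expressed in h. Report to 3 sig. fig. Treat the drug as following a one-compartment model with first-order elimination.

k = ln(C₁/C₂) / (t₂ − t₁) = ln(5360/1200) / (96.2 − 19.1)
  = 1.497 / 77.10 = 0.01942 h⁻¹
t½ = ln2 / k = 0.693147 / 0.01942 = 35.69 h

35.7 h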